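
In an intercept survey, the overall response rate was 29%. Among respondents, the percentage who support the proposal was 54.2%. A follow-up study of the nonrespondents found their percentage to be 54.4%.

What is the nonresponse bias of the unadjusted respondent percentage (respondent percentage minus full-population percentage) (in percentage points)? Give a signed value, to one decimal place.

-0.1 percentage points

Nonresponse fraction = 1 − 0.29 = 0.71.
Bias = (nonresponse fraction) × (respondent percentage − nonrespondent percentage)
     = 0.71 × (54.2 − 54.4) = 0.71 × -0.2 = -0.142.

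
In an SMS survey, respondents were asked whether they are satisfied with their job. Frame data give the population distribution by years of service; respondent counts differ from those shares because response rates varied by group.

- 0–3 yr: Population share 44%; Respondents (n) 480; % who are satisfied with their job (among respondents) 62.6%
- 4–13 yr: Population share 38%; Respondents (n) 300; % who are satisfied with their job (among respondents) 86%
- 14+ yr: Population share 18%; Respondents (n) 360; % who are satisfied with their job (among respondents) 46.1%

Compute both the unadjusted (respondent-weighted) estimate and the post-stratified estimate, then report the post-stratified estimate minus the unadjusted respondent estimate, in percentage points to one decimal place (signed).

Naive respondent-only estimate (weights = respondent counts):
  (480/1140)×62.6 + (300/1140)×86 + (360/1140)×46.1 = 63.5474%
Reweighting by population years of service shares:
  0.44×62.6 + 0.38×86 + 0.18×46.1 = 68.522%
Difference = 68.522 − 63.5474 = 4.9746 pp.

+5.0 percentage points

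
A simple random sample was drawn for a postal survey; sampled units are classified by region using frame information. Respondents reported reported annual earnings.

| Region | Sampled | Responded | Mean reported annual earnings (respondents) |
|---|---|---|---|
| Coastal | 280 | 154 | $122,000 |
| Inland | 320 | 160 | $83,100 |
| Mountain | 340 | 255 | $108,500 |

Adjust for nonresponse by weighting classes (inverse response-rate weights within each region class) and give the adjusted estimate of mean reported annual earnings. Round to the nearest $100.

Response rates by class: Coastal 154/280 = 55%, Inland 160/320 = 50%, Mountain 255/340 = 75%.
Inverse-response-rate weighting restores each class to its sampled count, so class totals weight by n_sampled:
  Coastal: 280 × 122,000 = 34,160,000
  Inland: 320 × 83,100 = 26,592,000
  Mountain: 340 × 108,500 = 36,890,000
Adjusted estimate = 97,642,000 / 940 = 103874 → $103,900.

$103,900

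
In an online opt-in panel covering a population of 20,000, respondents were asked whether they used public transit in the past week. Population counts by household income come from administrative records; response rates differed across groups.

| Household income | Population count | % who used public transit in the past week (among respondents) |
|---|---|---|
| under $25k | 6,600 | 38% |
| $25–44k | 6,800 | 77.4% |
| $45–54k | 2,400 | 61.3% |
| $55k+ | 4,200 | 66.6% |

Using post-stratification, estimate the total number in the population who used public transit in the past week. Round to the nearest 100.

12,000

Each cell contributes its population count × the respondent rate:
  under $25k: 6,600 × 38% = 2508
  $25–44k: 6,800 × 77.4% = 5263.2
  $45–54k: 2,400 × 61.3% = 1471.2
  $55k+: 4,200 × 66.6% = 2797.2
Estimated total = 12039.6 → 12,000.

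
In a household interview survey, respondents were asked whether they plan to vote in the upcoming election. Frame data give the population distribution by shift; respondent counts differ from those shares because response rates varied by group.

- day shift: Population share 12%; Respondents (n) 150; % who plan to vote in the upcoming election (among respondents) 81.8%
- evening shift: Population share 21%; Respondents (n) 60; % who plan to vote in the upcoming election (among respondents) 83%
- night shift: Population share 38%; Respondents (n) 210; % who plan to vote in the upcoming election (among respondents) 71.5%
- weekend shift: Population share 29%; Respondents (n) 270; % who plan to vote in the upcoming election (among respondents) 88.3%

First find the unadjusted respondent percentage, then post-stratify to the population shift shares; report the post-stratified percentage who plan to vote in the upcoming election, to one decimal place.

Naive respondent-only estimate (weights = respondent counts):
  (150/690)×81.8 + (60/690)×83 + (210/690)×71.5 + (270/690)×88.3 = 81.313%
Post-stratified estimate weights by population shares:
  0.12×81.8 + 0.21×83 + 0.38×71.5 + 0.29×88.3 = 80.023%

80.0%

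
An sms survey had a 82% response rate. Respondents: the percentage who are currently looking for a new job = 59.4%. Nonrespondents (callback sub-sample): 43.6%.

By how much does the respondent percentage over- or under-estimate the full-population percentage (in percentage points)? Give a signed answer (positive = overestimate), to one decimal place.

Nonresponse fraction = 1 − 0.82 = 0.18.
Bias = (nonresponse fraction) × (respondent percentage − nonrespondent percentage)
     = 0.18 × (59.4 − 43.6) = 0.18 × 15.8 = 2.844.

+2.8 percentage points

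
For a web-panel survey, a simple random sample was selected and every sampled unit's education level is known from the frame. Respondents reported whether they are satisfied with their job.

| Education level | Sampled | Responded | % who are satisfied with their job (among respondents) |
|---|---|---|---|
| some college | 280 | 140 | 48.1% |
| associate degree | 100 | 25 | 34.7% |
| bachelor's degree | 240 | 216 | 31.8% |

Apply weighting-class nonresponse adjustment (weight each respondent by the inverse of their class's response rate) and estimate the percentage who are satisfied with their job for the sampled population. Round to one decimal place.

Response rates by class: some college 140/280 = 50%, associate degree 25/100 = 25%, bachelor's degree 216/240 = 90%.
With weight = n_sampled/n_responded per class, the weighted class total is n_sampled:
  some college: 280 × 48.1 = 13,468
  associate degree: 100 × 34.7 = 3470
  bachelor's degree: 240 × 31.8 = 7632
Adjusted estimate = 24,570 / 620 = 39.629 → 39.6%.

39.6%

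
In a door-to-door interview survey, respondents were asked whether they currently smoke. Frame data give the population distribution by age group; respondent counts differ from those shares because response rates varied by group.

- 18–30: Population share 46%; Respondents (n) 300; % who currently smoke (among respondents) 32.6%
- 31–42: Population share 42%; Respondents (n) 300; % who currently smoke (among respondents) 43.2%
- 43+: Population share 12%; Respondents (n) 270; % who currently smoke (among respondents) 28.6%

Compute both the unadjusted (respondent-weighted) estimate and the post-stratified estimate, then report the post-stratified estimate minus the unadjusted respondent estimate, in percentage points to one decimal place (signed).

+1.6 percentage points

Unadjusted (pooled respondent) estimate weights by respondent counts:
  (300/870)×32.6 + (300/870)×43.2 + (270/870)×28.6 = 35.0138%
Post-stratifying to population shares instead:
  0.46×32.6 + 0.42×43.2 + 0.12×28.6 = 36.572%
Difference = 36.572 − 35.0138 = 1.5582 pp.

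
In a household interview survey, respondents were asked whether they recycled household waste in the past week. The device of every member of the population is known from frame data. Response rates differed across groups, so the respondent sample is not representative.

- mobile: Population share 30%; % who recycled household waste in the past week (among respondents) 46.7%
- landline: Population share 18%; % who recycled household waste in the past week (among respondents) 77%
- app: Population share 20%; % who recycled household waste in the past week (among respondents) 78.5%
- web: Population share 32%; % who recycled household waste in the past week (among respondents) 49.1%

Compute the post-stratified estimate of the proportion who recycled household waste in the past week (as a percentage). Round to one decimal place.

59.3%

Weight each group's respondent value by its population share:
  mobile: 0.3 × 46.7 = 14.01
  landline: 0.18 × 77 = 13.86
  app: 0.2 × 78.5 = 15.7
  web: 0.32 × 49.1 = 15.712
Post-stratified estimate = 59.282 → 59.3%.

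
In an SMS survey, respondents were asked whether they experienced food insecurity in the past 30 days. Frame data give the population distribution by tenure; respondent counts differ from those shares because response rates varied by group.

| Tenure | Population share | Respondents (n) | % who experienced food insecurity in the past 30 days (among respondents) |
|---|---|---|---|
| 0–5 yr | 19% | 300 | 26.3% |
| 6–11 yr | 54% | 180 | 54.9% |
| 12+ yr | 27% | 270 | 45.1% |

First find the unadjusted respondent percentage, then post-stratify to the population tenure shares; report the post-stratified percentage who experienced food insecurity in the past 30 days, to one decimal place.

46.8%

Unadjusted (pooled respondent) estimate weights by respondent counts:
  (300/750)×26.3 + (180/750)×54.9 + (270/750)×45.1 = 39.932%
Post-stratifying to population shares instead:
  0.19×26.3 + 0.54×54.9 + 0.27×45.1 = 46.82%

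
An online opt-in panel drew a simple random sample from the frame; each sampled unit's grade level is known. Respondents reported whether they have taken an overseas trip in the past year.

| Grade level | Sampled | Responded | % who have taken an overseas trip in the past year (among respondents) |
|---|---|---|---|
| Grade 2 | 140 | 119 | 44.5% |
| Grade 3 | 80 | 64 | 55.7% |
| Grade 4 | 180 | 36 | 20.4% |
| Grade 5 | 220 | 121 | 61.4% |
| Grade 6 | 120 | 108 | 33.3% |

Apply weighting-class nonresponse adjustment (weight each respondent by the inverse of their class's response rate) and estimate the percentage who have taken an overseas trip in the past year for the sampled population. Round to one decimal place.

43.1%

Response rates by class: Grade 2 119/140 = 85%, Grade 3 64/80 = 80%, Grade 4 36/180 = 20%, Grade 5 121/220 = 55%, Grade 6 108/120 = 90%.
Each respondent's weight = sampled/responded in their class; summing within a class gives n_sampled, so:
  Grade 2: 140 × 44.5 = 6230
  Grade 3: 80 × 55.7 = 4456
  Grade 4: 180 × 20.4 = 3672
  Grade 5: 220 × 61.4 = 13,508
  Grade 6: 120 × 33.3 = 3996
Adjusted estimate = 31,862 / 740 = 43.0568 → 43.1%.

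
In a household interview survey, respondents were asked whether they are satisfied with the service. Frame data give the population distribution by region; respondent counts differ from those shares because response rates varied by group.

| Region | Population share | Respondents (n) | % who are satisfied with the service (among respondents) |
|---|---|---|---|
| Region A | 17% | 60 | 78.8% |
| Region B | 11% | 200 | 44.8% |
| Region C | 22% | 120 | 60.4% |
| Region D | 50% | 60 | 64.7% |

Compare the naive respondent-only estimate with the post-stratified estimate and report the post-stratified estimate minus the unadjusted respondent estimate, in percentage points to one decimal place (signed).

+7.6 percentage points

Naive respondent-only estimate (weights = respondent counts):
  (60/440)×78.8 + (200/440)×44.8 + (120/440)×60.4 + (60/440)×64.7 = 56.4045%
Post-stratified estimate weights by population shares:
  0.17×78.8 + 0.11×44.8 + 0.22×60.4 + 0.5×64.7 = 63.962%
Difference = 63.962 − 56.4045 = 7.5575 pp.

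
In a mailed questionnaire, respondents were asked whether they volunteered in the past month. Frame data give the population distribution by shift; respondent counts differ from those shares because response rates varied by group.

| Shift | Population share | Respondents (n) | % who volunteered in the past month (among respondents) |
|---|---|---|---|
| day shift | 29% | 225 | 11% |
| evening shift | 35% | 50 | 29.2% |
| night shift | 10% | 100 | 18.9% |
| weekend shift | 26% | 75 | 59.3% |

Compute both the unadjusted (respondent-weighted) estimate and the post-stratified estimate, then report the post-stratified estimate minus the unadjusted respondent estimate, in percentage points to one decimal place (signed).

Unadjusted (pooled respondent) estimate weights by respondent counts:
  (225/450)×11 + (50/450)×29.2 + (100/450)×18.9 + (75/450)×59.3 = 22.8278%
Post-stratified estimate weights by population shares:
  0.29×11 + 0.35×29.2 + 0.1×18.9 + 0.26×59.3 = 30.718%
Difference = 30.718 − 22.8278 = 7.8902 pp.

+7.9 percentage points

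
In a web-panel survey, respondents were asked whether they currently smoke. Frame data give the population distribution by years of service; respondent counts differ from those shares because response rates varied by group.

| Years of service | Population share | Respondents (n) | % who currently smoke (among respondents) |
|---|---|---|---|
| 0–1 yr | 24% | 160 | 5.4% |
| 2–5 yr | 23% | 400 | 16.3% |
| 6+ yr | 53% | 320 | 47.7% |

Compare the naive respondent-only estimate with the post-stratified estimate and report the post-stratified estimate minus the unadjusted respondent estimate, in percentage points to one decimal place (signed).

Unadjusted (pooled respondent) estimate weights by respondent counts:
  (160/880)×5.4 + (400/880)×16.3 + (320/880)×47.7 = 25.7364%
Post-stratifying to population shares instead:
  0.24×5.4 + 0.23×16.3 + 0.53×47.7 = 30.326%
Difference = 30.326 − 25.7364 = 4.5896 pp.

+4.6 percentage points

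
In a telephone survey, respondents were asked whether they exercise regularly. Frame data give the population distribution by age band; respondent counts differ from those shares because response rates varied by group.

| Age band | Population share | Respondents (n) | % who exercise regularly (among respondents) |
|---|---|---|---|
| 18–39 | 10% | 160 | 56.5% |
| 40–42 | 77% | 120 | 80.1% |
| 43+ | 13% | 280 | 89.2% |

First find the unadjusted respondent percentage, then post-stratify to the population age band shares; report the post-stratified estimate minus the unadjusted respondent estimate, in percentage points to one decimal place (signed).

+1.0 percentage points

Without adjustment, the pooled respondent share is:
  (160/560)×56.5 + (120/560)×80.1 + (280/560)×89.2 = 77.9071%
Post-stratifying to population shares instead:
  0.1×56.5 + 0.77×80.1 + 0.13×89.2 = 78.923%
Difference = 78.923 − 77.9071 = 1.0159 pp.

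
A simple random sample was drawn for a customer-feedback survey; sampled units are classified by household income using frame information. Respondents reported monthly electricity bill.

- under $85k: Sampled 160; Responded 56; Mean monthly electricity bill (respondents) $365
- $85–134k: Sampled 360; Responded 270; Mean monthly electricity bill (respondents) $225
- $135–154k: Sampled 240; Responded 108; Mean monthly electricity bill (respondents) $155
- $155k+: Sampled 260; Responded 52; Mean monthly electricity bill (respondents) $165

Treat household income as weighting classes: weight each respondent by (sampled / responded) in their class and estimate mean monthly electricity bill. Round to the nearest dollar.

Class response rates: under $85k 56/160 = 35%, $85–134k 270/360 = 75%, $135–154k 108/240 = 45%, $155k+ 52/260 = 20%.
With weight = n_sampled/n_responded per class, the weighted class total is n_sampled:
  under $85k: 160 × 365 = 58,400
  $85–134k: 360 × 225 = 81,000
  $135–154k: 240 × 155 = 37,200
  $155k+: 260 × 165 = 42,900
Adjusted estimate = 219,500 / 1,020 = 215.196 → $215.

$215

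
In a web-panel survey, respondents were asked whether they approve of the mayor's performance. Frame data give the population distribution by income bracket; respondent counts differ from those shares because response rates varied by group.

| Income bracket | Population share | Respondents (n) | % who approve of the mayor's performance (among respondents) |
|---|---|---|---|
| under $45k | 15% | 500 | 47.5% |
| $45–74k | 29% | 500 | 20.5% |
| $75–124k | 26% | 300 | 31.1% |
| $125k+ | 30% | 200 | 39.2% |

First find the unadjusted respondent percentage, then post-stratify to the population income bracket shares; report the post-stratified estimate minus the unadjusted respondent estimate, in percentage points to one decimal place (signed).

Without adjustment, the pooled respondent share is:
  (500/1500)×47.5 + (500/1500)×20.5 + (300/1500)×31.1 + (200/1500)×39.2 = 34.1133%
Post-stratified estimate weights by population shares:
  0.15×47.5 + 0.29×20.5 + 0.26×31.1 + 0.3×39.2 = 32.916%
Difference = 32.916 − 34.1133 = -1.1973 pp.

-1.2 percentage points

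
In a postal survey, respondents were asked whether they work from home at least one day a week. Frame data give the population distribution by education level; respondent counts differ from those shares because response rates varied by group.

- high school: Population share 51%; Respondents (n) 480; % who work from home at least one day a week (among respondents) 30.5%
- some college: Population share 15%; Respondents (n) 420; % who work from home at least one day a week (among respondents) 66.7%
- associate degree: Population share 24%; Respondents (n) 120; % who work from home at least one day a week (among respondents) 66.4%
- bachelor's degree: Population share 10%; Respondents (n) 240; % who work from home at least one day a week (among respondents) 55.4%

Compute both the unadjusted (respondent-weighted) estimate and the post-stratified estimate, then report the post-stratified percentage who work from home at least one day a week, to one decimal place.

47.0%

Naive respondent-only estimate (weights = respondent counts):
  (480/1260)×30.5 + (420/1260)×66.7 + (120/1260)×66.4 + (240/1260)×55.4 = 50.7286%
Post-stratifying to population shares instead:
  0.51×30.5 + 0.15×66.7 + 0.24×66.4 + 0.1×55.4 = 47.036%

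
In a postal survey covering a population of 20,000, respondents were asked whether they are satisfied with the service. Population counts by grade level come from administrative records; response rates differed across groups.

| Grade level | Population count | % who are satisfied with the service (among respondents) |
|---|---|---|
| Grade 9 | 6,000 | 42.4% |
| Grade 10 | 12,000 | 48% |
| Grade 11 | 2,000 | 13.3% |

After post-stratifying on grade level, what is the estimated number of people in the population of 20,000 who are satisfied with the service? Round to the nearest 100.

Estimated count per cell = population count × respondent percentage:
  Grade 9: 6,000 × 42.4% = 2544
  Grade 10: 12,000 × 48% = 5760
  Grade 11: 2,000 × 13.3% = 266
Estimated total = 8570 → 8,600.

8,600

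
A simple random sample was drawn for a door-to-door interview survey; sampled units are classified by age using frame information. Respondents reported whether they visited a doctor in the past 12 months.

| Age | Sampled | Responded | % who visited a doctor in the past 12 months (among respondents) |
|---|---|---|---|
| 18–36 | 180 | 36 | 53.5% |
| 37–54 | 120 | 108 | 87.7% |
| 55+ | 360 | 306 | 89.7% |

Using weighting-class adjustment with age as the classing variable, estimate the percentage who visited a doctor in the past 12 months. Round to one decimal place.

79.5%

Response rates by class: 18–36 36/180 = 20%, 37–54 108/120 = 90%, 55+ 306/360 = 85%.
Weighting each respondent by the inverse class response rate inflates each class back to its sampled size, so the class weight is n_sampled:
  18–36: 180 × 53.5 = 9630
  37–54: 120 × 87.7 = 10,524
  55+: 360 × 89.7 = 32,292
Adjusted estimate = 52,446 / 660 = 79.4636 → 79.5%.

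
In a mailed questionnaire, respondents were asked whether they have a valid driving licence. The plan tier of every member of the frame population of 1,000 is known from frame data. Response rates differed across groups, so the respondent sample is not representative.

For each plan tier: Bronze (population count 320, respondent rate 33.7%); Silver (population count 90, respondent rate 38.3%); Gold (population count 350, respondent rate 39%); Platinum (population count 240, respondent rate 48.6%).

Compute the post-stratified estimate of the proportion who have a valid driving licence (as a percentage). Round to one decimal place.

39.5%

Reweight to the known plan tier distribution:
  Bronze: (320/1,000) × 33.7 = 10.784
  Silver: (90/1,000) × 38.3 = 3.447
  Gold: (350/1,000) × 39 = 13.65
  Platinum: (240/1,000) × 48.6 = 11.664
Post-stratified estimate = 39.545 → 39.5%.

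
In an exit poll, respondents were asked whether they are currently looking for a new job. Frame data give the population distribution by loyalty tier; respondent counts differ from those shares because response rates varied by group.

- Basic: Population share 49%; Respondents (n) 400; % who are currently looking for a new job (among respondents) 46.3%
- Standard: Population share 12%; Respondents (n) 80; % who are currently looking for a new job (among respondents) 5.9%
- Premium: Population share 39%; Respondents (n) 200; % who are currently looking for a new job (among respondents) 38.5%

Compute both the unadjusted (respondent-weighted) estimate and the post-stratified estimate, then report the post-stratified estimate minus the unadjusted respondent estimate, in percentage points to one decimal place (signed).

-0.8 percentage points

Unadjusted (pooled respondent) estimate weights by respondent counts:
  (400/680)×46.3 + (80/680)×5.9 + (200/680)×38.5 = 39.2529%
Post-stratified estimate weights by population shares:
  0.49×46.3 + 0.12×5.9 + 0.39×38.5 = 38.41%
Difference = 38.41 − 39.2529 = -0.8429 pp.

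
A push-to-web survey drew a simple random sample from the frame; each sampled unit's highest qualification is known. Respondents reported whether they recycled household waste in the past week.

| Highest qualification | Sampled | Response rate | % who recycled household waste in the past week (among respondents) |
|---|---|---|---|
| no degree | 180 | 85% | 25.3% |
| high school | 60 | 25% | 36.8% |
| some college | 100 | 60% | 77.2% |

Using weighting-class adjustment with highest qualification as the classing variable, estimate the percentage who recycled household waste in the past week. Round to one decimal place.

Each respondent's weight = sampled/responded in their class; summing within a class gives n_sampled, so:
  no degree: 180 × 25.3 = 4554
  high school: 60 × 36.8 = 2208
  some college: 100 × 77.2 = 7720
Adjusted estimate = 14,482 / 340 = 42.5941 → 42.6%.

42.6%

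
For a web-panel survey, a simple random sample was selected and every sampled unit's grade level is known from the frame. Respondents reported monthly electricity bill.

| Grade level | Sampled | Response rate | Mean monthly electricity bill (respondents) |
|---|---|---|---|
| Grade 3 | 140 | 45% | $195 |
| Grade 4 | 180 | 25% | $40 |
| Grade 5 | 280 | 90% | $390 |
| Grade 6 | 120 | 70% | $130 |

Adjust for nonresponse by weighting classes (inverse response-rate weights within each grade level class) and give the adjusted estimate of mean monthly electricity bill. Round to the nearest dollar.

$221

Inverse-response-rate weighting restores each class to its sampled count, so class totals weight by n_sampled:
  Grade 3: 140 × 195 = 27,300
  Grade 4: 180 × 40 = 7200
  Grade 5: 280 × 390 = 109,200
  Grade 6: 120 × 130 = 15,600
Adjusted estimate = 159,300 / 720 = 221.25 → $221.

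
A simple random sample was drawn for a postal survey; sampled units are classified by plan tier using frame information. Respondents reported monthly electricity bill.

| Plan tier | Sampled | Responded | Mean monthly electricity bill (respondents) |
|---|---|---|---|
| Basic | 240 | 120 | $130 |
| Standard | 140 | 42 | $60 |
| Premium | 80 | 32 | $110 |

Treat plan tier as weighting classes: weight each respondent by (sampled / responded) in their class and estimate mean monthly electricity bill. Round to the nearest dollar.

$105

Response rates by class: Basic 120/240 = 50%, Standard 42/140 = 30%, Premium 32/80 = 40%.
Each respondent's weight = sampled/responded in their class; summing within a class gives n_sampled, so:
  Basic: 240 × 130 = 31,200
  Standard: 140 × 60 = 8400
  Premium: 80 × 110 = 8800
Adjusted estimate = 48,400 / 460 = 105.217 → $105.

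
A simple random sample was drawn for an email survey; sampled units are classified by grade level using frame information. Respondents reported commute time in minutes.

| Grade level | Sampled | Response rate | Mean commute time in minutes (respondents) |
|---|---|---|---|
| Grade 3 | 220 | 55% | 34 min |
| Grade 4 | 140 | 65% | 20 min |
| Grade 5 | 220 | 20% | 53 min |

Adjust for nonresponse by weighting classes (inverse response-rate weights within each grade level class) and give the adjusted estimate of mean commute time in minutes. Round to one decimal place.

With weight = n_sampled/n_responded per class, the weighted class total is n_sampled:
  Grade 3: 220 × 34 = 7480
  Grade 4: 140 × 20 = 2800
  Grade 5: 220 × 53 = 11,660
Adjusted estimate = 21,940 / 580 = 37.8276 → 37.8.

37.8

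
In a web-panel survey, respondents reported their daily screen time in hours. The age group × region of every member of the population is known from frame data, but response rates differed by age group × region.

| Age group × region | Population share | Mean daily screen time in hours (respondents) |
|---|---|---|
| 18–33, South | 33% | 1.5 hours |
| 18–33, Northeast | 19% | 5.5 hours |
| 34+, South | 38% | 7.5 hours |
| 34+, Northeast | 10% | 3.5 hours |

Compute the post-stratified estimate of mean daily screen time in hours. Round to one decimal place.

Each cell contributes population-share × respondent value:
  18–33, South: 0.33 × 1.5 = 0.495
  18–33, Northeast: 0.19 × 5.5 = 1.045
  34+, South: 0.38 × 7.5 = 2.85
  34+, Northeast: 0.1 × 3.5 = 0.35
Post-stratified estimate = 4.74 → 4.7.

4.7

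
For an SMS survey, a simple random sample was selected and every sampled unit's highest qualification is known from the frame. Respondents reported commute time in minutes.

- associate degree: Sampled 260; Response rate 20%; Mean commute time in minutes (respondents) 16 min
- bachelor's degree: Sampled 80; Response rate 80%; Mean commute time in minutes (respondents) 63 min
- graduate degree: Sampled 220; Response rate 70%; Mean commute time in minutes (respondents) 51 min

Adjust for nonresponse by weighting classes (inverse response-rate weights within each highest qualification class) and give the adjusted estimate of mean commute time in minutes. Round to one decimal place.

With weight = n_sampled/n_responded per class, the weighted class total is n_sampled:
  associate degree: 260 × 16 = 4160
  bachelor's degree: 80 × 63 = 5040
  graduate degree: 220 × 51 = 11,220
Adjusted estimate = 20,420 / 560 = 36.4643 → 36.5.

36.5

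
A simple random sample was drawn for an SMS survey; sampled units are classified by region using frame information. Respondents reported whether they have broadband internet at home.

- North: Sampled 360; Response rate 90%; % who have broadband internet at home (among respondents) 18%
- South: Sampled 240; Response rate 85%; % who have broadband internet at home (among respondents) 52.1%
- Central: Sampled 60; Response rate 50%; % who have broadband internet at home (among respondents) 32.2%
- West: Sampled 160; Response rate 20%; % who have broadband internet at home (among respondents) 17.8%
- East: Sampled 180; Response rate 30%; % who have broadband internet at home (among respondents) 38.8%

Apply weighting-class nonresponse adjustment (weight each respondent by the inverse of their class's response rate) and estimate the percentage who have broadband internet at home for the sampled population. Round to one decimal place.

30.7%

Each respondent's weight = sampled/responded in their class; summing within a class gives n_sampled, so:
  North: 360 × 18 = 6480
  South: 240 × 52.1 = 12,504
  Central: 60 × 32.2 = 1932
  West: 160 × 17.8 = 2848
  East: 180 × 38.8 = 6984
Adjusted estimate = 30,748 / 1,000 = 30.748 → 30.7%.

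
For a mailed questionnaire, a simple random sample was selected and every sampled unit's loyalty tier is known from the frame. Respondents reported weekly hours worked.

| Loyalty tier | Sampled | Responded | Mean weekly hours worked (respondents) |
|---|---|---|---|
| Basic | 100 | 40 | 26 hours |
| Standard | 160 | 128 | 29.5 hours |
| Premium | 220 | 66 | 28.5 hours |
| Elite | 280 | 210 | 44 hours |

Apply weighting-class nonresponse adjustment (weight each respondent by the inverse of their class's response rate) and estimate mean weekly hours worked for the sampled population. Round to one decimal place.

Class response rates: Basic 40/100 = 40%, Standard 128/160 = 80%, Premium 66/220 = 30%, Elite 210/280 = 75%.
Weighting each respondent by the inverse class response rate inflates each class back to its sampled size, so the class weight is n_sampled:
  Basic: 100 × 26 = 2600
  Standard: 160 × 29.5 = 4720
  Premium: 220 × 28.5 = 6270
  Elite: 280 × 44 = 12,320
Adjusted estimate = 25,910 / 760 = 34.0921 → 34.1.

34.1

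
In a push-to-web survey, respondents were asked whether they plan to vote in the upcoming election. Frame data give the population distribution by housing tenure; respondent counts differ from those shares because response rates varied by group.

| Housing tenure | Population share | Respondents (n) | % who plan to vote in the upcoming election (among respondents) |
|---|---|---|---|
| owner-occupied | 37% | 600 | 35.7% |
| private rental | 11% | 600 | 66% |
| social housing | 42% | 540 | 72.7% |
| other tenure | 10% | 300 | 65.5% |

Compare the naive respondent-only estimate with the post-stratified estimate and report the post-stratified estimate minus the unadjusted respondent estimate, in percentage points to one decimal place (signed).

Without adjustment, the pooled respondent share is:
  (600/2040)×35.7 + (600/2040)×66 + (540/2040)×72.7 + (300/2040)×65.5 = 58.7882%
Post-stratifying to population shares instead:
  0.37×35.7 + 0.11×66 + 0.42×72.7 + 0.1×65.5 = 57.553%
Difference = 57.553 − 58.7882 = -1.2352 pp.

-1.2 percentage points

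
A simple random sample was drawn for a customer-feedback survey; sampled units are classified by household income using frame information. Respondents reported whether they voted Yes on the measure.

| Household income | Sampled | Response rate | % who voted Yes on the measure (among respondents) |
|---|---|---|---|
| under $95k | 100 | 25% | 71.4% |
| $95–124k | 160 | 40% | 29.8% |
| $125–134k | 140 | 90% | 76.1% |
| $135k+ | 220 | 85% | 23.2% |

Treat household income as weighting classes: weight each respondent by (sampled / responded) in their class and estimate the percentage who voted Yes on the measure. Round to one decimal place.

44.6%

Weighting each respondent by the inverse class response rate inflates each class back to its sampled size, so the class weight is n_sampled:
  under $95k: 100 × 71.4 = 7140
  $95–124k: 160 × 29.8 = 4768
  $125–134k: 140 × 76.1 = 10,654
  $135k+: 220 × 23.2 = 5104
Adjusted estimate = 27,666 / 620 = 44.6226 → 44.6%.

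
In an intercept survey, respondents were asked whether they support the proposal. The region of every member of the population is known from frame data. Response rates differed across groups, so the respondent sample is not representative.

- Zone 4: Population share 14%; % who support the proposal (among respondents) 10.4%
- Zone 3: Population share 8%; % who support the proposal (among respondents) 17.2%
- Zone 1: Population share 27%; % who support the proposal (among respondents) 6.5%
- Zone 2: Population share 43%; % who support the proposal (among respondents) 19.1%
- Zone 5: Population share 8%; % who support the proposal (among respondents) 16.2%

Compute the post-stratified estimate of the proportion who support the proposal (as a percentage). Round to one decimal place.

14.1%

Each cell contributes population-share × respondent value:
  Zone 4: 0.14 × 10.4 = 1.456
  Zone 3: 0.08 × 17.2 = 1.376
  Zone 1: 0.27 × 6.5 = 1.755
  Zone 2: 0.43 × 19.1 = 8.213
  Zone 5: 0.08 × 16.2 = 1.296
Post-stratified estimate = 14.096 → 14.1%.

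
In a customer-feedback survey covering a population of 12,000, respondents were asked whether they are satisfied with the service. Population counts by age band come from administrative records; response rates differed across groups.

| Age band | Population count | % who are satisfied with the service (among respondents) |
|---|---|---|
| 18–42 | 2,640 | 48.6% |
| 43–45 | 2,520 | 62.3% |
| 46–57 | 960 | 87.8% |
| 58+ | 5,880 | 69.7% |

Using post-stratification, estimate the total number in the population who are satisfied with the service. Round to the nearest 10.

7,790

Apply each group's respondent rate to its population count:
  18–42: 2,640 × 48.6% = 1283.04
  43–45: 2,520 × 62.3% = 1569.96
  46–57: 960 × 87.8% = 842.88
  58+: 5,880 × 69.7% = 4098.36
Estimated total = 7794.24 → 7,790.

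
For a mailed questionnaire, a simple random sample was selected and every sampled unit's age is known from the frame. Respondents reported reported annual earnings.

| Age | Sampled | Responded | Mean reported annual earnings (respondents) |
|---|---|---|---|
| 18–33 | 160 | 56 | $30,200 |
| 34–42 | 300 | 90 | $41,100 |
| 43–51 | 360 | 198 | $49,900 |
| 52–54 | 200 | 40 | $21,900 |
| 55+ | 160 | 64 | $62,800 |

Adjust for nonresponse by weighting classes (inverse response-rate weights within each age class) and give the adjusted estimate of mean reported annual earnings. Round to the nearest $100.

$42,000

Response rates by class: 18–33 56/160 = 35%, 34–42 90/300 = 30%, 43–51 198/360 = 55%, 52–54 40/200 = 20%, 55+ 64/160 = 40%.
Weighting each respondent by the inverse class response rate inflates each class back to its sampled size, so the class weight is n_sampled:
  18–33: 160 × 30,200 = 4,832,000
  34–42: 300 × 41,100 = 12,330,000
  43–51: 360 × 49,900 = 17,964,000
  52–54: 200 × 21,900 = 4,380,000
  55+: 160 × 62,800 = 10,048,000
Adjusted estimate = 49,554,000 / 1,180 = 41994.9 → $42,000.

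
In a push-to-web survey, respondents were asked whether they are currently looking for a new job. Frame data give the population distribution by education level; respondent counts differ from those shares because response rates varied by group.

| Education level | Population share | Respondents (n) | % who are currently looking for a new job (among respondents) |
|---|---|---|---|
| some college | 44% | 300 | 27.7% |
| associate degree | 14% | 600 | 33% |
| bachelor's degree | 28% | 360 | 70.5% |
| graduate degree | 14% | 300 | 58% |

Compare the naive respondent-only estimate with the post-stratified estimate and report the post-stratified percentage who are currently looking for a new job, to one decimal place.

Naive respondent-only estimate (weights = respondent counts):
  (300/1560)×27.7 + (600/1560)×33 + (360/1560)×70.5 + (300/1560)×58 = 45.4423%
Reweighting by population education level shares:
  0.44×27.7 + 0.14×33 + 0.28×70.5 + 0.14×58 = 44.668%

44.7%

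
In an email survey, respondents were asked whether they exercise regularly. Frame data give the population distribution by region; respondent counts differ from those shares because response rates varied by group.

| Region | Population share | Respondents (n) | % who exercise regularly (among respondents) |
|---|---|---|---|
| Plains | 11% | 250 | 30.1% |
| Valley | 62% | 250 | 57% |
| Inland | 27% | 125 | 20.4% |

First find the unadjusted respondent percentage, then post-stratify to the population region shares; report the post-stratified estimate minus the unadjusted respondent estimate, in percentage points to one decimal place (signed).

+5.2 percentage points

Unadjusted (pooled respondent) estimate weights by respondent counts:
  (250/625)×30.1 + (250/625)×57 + (125/625)×20.4 = 38.92%
Reweighting by population region shares:
  0.11×30.1 + 0.62×57 + 0.27×20.4 = 44.159%
Difference = 44.159 − 38.92 = 5.239 pp.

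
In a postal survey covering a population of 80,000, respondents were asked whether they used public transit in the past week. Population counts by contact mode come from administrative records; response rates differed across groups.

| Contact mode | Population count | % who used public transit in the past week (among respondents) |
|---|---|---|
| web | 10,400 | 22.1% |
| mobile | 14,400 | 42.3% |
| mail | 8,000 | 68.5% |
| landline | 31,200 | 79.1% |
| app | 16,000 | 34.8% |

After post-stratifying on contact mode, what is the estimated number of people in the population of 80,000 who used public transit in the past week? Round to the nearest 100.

Estimated count per cell = population count × respondent percentage:
  web: 10,400 × 22.1% = 2298.4
  mobile: 14,400 × 42.3% = 6091.2
  mail: 8,000 × 68.5% = 5480
  landline: 31,200 × 79.1% = 24679.2
  app: 16,000 × 34.8% = 5568
Estimated total = 44116.8 → 44,100.

44,100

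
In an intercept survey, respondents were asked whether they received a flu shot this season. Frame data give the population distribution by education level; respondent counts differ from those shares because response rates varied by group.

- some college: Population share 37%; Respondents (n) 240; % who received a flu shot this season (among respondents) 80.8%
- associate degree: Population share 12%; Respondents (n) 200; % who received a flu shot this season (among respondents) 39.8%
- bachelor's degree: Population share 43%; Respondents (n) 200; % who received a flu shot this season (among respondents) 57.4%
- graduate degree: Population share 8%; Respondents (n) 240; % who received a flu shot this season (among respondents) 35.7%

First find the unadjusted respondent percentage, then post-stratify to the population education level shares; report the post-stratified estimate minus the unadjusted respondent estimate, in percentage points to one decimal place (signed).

+8.3 percentage points

Without adjustment, the pooled respondent share is:
  (240/880)×80.8 + (200/880)×39.8 + (200/880)×57.4 + (240/880)×35.7 = 53.8636%
Reweighting by population education level shares:
  0.37×80.8 + 0.12×39.8 + 0.43×57.4 + 0.08×35.7 = 62.21%
Difference = 62.21 − 53.8636 = 8.3464 pp.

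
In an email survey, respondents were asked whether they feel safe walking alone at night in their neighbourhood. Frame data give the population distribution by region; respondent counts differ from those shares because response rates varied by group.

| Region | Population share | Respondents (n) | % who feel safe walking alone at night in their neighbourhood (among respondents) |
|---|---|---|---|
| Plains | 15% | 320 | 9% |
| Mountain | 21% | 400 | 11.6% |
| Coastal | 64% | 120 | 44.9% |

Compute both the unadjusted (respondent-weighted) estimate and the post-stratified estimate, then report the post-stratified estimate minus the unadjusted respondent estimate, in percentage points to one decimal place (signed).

+17.2 percentage points

Naive respondent-only estimate (weights = respondent counts):
  (320/840)×9 + (400/840)×11.6 + (120/840)×44.9 = 15.3667%
Post-stratifying to population shares instead:
  0.15×9 + 0.21×11.6 + 0.64×44.9 = 32.522%
Difference = 32.522 − 15.3667 = 17.1553 pp.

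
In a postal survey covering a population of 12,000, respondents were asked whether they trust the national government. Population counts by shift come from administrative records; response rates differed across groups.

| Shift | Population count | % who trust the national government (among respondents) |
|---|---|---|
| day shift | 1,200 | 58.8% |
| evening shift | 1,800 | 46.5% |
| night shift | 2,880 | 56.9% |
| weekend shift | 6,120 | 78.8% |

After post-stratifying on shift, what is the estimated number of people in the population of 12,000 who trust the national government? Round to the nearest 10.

8,000

Each cell contributes its population count × the respondent rate:
  day shift: 1,200 × 58.8% = 705.6
  evening shift: 1,800 × 46.5% = 837
  night shift: 2,880 × 56.9% = 1638.72
  weekend shift: 6,120 × 78.8% = 4822.56
Estimated total = 8003.88 → 8,000.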